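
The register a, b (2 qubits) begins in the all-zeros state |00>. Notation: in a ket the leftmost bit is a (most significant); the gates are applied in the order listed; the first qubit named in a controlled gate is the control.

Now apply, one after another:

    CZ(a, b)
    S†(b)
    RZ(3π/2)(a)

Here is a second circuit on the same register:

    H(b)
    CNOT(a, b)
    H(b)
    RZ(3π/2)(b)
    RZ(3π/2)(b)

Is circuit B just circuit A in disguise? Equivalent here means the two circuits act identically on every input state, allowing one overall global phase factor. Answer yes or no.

No, they are not equivalent — no single phase factor reconciles the two unitaries.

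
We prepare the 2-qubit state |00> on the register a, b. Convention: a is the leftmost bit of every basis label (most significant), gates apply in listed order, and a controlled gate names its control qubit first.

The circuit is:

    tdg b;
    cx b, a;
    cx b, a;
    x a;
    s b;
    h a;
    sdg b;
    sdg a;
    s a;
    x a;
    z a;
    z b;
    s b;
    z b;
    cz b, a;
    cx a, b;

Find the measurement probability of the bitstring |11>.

A full measurement returns |11> with probability 1/2.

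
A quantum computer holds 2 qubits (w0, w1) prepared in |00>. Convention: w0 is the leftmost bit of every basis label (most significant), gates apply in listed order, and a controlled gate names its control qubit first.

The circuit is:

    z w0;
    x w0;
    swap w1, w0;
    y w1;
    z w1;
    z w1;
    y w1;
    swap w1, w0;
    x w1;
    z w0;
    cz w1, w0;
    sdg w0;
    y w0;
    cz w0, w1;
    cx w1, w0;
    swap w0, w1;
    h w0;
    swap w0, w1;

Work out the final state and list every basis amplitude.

The final amplitudes are 0 on |00>, 0 on |01>, -sqrt(2)/2 on |10>, sqrt(2)/2 on |11>.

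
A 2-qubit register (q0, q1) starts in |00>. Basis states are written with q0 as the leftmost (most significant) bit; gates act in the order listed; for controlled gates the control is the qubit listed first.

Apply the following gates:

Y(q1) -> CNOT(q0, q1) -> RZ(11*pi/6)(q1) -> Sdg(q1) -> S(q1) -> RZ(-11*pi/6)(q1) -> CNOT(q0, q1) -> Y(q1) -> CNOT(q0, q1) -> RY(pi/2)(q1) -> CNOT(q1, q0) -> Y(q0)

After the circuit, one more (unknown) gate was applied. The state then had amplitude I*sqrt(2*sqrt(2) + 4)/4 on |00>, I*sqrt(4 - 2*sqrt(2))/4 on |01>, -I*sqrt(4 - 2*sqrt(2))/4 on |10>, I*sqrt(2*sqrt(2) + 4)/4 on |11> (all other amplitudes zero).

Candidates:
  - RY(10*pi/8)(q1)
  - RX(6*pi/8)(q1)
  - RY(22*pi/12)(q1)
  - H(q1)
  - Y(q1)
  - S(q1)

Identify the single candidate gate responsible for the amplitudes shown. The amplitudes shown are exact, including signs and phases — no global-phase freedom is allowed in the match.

It was RY(10*pi/8)(q1) that produced the state shown. Key observation: the block from step 1 through step 8 cancels to the identity and can be dropped.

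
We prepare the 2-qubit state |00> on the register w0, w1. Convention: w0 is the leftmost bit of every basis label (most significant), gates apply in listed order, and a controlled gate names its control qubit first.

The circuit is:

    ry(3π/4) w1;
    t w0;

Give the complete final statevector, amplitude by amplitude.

After the circuit, the state carries amplitude sqrt(2 - sqrt(2))/2 on |00>, sqrt(sqrt(2) + 2)/2 on |01>, 0 on |10>, 0 on |11>.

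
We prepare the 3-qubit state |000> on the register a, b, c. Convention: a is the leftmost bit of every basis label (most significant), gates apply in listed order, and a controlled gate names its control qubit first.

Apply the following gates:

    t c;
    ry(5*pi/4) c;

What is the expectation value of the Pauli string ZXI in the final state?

The expectation value of ZXI is 0.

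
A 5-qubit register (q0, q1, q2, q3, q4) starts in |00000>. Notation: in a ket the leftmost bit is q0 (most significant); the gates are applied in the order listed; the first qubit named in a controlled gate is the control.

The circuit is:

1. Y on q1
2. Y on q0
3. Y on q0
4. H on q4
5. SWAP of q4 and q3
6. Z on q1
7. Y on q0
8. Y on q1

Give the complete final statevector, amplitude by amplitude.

The resulting statevector has amplitude -sqrt(2)*I/2 on |10000>, -sqrt(2)*I/2 on |10010>, and 0 on every other basis state.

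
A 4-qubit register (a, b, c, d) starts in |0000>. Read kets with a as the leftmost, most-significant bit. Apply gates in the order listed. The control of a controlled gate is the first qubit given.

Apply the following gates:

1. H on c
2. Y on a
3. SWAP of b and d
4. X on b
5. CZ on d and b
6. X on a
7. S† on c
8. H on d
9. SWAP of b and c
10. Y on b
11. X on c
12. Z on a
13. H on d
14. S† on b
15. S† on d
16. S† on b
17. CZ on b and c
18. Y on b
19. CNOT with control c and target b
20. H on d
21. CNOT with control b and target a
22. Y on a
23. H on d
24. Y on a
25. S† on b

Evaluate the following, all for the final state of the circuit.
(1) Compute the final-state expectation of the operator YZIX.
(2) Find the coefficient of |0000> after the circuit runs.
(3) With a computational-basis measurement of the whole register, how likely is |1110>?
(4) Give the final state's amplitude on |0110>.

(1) In the final state, YZIX has expectation 0.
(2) The amplitude on |0000> is -sqrt(2)*I/2.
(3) A full measurement returns |1110> with probability 0.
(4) |0110> carries amplitude 0 in the final state.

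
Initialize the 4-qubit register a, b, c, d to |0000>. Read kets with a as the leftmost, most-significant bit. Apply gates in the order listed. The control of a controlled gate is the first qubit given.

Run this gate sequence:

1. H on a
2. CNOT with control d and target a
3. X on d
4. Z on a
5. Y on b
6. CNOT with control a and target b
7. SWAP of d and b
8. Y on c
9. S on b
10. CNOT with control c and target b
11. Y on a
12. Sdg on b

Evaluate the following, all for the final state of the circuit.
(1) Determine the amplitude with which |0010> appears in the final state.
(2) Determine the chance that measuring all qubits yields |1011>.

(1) The amplitude on |0010> is sqrt(2)/2.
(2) A full measurement returns |1011> with probability 1/2.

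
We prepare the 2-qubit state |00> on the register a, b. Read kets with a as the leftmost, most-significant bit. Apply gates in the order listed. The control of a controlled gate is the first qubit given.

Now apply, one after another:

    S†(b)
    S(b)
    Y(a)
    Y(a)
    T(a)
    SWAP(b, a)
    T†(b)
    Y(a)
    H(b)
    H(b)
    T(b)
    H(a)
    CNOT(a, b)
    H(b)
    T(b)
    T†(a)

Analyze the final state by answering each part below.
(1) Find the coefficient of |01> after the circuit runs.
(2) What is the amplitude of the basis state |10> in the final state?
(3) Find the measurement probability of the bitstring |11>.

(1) The amplitude on |01> is exp(3*I*pi/4)/2. Key observation: gates 9-10 undo each other exactly, leaving only the rest of the circuit to track.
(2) The amplitude on |10> is -exp(I*pi/4)/2.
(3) The probability of measuring |11> is 1/4.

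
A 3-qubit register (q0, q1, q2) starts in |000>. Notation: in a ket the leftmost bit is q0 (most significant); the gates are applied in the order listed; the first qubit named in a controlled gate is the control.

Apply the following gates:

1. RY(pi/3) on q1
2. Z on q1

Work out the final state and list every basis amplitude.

After the circuit, the state carries amplitude sqrt(3)/2 on |000>, -1/2 on |010>, and 0 on every other basis state.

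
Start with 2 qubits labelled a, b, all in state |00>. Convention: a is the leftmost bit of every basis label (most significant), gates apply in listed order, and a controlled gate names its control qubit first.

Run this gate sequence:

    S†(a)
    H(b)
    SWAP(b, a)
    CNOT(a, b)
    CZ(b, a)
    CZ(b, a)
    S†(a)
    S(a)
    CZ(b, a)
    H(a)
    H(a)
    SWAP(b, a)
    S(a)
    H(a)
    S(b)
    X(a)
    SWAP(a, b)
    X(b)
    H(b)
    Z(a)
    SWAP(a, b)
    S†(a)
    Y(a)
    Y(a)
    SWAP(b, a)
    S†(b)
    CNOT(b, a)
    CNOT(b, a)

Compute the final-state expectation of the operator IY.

The observable IY averages to 0. Key observation: gates 6-9 undo each other exactly, leaving only the rest of the circuit to track.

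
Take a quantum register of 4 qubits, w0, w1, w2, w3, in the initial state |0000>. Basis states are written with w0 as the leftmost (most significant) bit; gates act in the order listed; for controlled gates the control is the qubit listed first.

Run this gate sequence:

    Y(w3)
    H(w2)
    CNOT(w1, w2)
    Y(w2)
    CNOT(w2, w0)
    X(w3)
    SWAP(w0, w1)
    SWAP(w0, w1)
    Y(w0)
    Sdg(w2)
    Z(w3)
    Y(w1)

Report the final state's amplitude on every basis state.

The resulting statevector has amplitude sqrt(2)*I/2 on |0110>, -sqrt(2)/2 on |1100>, and 0 on every other basis state.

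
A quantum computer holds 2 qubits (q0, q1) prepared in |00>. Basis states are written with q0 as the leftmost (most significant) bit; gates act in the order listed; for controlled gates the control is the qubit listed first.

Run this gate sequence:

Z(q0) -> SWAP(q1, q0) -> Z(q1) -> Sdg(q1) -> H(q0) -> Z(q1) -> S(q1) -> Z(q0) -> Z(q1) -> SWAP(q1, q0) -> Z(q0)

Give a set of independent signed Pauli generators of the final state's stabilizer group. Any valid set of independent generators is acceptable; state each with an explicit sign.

One valid set of independent stabilizer generators is -IX, +ZI (any independent generating set of the same group is equally correct).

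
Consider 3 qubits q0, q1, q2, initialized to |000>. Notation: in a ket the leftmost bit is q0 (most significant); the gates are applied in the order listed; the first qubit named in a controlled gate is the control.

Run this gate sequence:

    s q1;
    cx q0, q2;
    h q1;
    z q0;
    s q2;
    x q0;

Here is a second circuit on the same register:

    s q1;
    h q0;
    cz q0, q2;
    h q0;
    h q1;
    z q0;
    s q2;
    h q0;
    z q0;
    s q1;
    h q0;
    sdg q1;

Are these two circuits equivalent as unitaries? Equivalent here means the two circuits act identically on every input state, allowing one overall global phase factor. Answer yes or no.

No — the two circuits implement different unitaries, even allowing a global phase.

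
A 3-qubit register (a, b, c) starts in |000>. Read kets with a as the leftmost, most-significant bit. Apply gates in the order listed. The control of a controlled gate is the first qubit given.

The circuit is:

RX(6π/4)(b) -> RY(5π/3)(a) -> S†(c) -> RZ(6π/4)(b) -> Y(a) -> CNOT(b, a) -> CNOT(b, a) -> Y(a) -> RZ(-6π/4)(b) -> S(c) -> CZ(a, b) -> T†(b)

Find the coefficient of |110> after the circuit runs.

The final state's coefficient on |110> equals sqrt(2)*exp(I*pi/4)/4.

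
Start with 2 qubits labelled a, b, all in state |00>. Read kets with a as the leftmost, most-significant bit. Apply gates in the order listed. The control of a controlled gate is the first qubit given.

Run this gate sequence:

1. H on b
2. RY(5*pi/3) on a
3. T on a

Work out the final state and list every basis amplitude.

The resulting statevector has amplitude -sqrt(6)/4 on |00>, -sqrt(6)/4 on |01>, sqrt(2)*exp(I*pi/4)/4 on |10>, sqrt(2)*exp(I*pi/4)/4 on |11>.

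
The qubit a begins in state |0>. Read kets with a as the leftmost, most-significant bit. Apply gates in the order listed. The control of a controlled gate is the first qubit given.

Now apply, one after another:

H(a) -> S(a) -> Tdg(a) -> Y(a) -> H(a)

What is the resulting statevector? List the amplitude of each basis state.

After the circuit, the state carries amplitude -exp(3*I*pi/4)/2 + I/2 on |0>, -I/2 - exp(3*I*pi/4)/2 on |1>.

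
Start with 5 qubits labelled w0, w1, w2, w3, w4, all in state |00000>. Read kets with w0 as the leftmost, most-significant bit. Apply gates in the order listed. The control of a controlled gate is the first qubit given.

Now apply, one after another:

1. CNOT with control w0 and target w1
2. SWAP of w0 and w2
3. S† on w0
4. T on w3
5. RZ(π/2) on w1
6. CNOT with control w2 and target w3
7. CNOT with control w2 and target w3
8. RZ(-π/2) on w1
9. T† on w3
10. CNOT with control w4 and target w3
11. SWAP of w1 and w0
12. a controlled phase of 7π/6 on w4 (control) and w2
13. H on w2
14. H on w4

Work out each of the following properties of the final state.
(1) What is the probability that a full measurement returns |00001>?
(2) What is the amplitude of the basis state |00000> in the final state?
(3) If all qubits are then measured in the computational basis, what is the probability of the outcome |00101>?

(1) Outcome |00001> occurs with probability 1/4. Key observation: gates 4-9 undo each other exactly, leaving only the rest of the circuit to track.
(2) The amplitude on |00000> is 1/2.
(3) Outcome |00101> occurs with probability 1/4.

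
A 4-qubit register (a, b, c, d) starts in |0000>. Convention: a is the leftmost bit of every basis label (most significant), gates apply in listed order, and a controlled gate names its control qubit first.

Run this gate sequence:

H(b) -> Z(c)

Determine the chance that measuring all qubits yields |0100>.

The probability of measuring |0100> is 1/2.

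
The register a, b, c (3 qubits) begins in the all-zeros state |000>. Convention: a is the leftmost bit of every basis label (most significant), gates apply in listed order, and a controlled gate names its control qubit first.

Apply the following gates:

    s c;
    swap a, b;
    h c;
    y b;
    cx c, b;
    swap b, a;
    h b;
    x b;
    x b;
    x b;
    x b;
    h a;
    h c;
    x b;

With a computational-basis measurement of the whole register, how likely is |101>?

Outcome |101> occurs with probability 1/4. Key observation: gates 8-11 undo each other exactly, leaving only the rest of the circuit to track.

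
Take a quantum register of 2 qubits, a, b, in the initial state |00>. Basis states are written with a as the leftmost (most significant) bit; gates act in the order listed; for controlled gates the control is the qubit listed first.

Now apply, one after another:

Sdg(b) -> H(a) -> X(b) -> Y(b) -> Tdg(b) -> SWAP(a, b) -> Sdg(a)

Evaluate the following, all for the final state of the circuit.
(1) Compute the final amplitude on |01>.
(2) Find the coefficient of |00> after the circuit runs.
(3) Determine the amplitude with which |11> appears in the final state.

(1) |01> carries amplitude -sqrt(2)*I/2 in the final state.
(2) The final state's coefficient on |00> equals -sqrt(2)*I/2.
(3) The amplitude on |11> is 0.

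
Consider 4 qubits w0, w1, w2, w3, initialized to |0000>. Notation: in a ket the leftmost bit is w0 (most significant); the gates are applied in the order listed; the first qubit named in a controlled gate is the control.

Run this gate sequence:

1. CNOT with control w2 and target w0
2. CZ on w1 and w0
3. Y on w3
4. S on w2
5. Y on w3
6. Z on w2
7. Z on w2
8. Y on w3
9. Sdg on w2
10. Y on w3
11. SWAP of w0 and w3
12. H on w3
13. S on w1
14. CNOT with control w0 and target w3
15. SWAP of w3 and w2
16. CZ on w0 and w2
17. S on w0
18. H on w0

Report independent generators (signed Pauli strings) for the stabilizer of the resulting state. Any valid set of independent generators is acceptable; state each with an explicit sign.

One valid set of independent stabilizer generators is +XIII, +IIXI, +IZII, +IIIZ (any independent generating set of the same group is equally correct).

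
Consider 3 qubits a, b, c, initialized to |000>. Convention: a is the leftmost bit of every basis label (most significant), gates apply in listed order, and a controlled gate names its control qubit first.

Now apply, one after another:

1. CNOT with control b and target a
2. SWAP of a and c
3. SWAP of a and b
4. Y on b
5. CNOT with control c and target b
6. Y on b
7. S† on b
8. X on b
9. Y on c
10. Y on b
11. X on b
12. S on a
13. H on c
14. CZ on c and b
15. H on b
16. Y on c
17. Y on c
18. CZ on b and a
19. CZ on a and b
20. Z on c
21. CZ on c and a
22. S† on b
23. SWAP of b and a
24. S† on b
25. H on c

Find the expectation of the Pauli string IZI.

In the final state, IZI has expectation 1.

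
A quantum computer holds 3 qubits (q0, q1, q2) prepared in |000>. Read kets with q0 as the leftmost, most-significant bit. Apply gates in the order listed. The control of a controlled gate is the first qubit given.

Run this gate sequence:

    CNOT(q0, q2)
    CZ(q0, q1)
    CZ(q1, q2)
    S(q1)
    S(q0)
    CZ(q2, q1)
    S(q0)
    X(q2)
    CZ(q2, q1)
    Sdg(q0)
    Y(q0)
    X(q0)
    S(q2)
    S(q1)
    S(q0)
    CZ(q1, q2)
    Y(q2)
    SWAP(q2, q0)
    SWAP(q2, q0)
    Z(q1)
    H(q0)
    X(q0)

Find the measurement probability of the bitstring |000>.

The probability of measuring |000> is 1/2.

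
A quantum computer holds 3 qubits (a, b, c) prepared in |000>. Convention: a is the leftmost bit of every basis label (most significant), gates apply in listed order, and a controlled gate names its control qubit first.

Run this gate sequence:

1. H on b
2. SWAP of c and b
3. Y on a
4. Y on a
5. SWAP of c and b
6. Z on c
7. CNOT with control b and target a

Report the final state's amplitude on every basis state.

The resulting statevector has amplitude sqrt(2)/2 on |000>, sqrt(2)/2 on |110>, and 0 on every other basis state.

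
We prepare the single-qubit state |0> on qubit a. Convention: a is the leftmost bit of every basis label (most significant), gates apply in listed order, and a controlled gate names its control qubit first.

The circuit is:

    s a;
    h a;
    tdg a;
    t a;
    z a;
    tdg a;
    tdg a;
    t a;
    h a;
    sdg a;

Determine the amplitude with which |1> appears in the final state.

|1> carries amplitude -I/2 - exp(I*pi/4)/2 in the final state.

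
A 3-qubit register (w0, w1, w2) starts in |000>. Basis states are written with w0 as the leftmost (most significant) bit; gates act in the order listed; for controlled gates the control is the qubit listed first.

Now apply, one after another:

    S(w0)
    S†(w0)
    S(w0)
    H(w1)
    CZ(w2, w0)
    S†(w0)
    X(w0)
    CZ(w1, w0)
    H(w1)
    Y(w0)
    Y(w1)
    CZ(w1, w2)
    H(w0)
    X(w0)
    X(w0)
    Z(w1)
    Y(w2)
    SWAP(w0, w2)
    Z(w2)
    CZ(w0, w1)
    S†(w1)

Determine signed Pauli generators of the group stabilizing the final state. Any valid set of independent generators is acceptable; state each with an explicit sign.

The stabilizer group can be generated by -IIX, -ZII, +IZI, among other valid generating sets.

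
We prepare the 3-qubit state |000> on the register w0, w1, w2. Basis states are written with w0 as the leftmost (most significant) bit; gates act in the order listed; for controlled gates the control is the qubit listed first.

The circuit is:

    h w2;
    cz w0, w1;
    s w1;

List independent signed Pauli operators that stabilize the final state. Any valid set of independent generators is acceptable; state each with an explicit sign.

One valid set of independent stabilizer generators is +IIX, +ZII, +IZI (any independent generating set of the same group is equally correct).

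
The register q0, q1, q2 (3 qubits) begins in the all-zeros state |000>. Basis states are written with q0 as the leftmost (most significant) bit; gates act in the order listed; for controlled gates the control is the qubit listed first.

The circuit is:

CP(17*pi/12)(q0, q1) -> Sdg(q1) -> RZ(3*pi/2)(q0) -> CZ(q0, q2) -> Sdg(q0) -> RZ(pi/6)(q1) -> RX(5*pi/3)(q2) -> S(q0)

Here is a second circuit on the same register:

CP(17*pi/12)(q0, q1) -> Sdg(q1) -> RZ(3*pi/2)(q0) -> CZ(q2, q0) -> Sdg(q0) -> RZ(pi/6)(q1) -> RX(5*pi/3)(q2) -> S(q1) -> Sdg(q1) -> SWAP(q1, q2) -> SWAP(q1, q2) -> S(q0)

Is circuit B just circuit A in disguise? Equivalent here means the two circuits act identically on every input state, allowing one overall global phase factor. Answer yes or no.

Yes, they are equivalent — the unitaries differ by at most a global phase.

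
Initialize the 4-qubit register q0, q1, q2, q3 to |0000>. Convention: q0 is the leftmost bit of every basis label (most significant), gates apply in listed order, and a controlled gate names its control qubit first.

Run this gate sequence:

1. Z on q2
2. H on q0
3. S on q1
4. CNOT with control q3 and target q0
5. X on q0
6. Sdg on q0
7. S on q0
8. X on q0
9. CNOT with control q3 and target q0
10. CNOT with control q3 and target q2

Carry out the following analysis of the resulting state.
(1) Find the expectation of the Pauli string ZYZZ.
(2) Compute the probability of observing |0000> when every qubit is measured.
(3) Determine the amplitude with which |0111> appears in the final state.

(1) In the final state, ZYZZ has expectation 0. Key observation: steps 4-9 multiply out to the identity, so the circuit reduces to the remaining gates.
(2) Outcome |0000> occurs with probability 1/2.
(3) The amplitude on |0111> is 0.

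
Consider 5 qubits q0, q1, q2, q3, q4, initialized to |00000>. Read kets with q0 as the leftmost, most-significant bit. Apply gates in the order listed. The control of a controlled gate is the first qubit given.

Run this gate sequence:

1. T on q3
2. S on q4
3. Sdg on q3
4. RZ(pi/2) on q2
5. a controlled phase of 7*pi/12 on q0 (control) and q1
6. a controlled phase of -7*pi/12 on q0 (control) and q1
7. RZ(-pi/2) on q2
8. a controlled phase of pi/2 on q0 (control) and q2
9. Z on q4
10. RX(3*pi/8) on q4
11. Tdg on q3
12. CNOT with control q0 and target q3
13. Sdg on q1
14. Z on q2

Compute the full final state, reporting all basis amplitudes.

The final amplitudes are cos(3*pi/16) on |00000>, -I*sin(3*pi/16) on |00001>, and 0 on every other basis state. Key observation: the block from step 4 through step 7 cancels to the identity and can be dropped.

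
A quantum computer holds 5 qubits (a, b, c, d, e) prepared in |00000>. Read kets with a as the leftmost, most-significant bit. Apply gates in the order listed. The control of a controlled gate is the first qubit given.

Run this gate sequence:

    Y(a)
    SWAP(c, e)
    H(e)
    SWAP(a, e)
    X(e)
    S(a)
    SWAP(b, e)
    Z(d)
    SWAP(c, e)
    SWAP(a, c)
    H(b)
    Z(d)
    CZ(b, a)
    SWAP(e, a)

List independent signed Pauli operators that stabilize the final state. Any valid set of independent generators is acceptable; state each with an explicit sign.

The stabilizer group can be generated by +IXIII, +IIYII, +ZIIII, +IIIZI, +IIIIZ, among other valid generating sets.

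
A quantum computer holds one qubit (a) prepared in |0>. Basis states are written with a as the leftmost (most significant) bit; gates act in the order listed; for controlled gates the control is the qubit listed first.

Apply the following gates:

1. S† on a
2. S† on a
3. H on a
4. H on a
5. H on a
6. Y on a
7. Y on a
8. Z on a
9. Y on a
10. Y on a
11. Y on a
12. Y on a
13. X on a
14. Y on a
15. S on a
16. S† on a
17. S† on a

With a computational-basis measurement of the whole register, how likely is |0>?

The probability of measuring |0> is 1/2.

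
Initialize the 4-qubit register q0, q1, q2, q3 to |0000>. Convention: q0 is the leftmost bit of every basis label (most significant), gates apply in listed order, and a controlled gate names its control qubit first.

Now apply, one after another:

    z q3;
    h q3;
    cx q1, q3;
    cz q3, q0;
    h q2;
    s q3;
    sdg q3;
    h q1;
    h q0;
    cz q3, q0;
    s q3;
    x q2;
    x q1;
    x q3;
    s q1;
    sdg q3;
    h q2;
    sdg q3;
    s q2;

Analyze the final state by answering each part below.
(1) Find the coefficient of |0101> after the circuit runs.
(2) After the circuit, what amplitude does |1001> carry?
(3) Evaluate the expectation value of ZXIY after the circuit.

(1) |0101> carries amplitude -sqrt(2)*I/4 in the final state.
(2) |1001> carries amplitude -sqrt(2)/4 in the final state.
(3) The expectation value of ZXIY is 0.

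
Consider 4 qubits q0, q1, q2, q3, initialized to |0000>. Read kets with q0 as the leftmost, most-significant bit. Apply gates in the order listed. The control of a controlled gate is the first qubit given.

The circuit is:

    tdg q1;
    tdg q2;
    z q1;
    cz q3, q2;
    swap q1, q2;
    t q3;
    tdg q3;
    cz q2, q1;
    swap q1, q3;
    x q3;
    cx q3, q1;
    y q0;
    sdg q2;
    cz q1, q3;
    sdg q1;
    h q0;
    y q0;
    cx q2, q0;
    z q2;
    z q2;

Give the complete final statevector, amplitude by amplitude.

The resulting statevector has amplitude -sqrt(2)*I/2 on |0101>, -sqrt(2)*I/2 on |1101>, and 0 on every other basis state.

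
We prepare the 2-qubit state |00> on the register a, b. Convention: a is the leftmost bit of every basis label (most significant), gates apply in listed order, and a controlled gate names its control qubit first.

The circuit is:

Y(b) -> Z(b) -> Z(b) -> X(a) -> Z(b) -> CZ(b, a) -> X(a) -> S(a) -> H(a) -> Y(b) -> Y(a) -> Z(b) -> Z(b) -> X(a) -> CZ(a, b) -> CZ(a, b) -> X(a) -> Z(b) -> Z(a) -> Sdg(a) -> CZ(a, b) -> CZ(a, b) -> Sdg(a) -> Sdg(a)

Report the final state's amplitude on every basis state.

The final amplitudes are -sqrt(2)*I/2 on |00>, 0 on |01>, sqrt(2)/2 on |10>, 0 on |11>. Key observation: the block from step 13 through step 18 cancels to the identity and can be dropped.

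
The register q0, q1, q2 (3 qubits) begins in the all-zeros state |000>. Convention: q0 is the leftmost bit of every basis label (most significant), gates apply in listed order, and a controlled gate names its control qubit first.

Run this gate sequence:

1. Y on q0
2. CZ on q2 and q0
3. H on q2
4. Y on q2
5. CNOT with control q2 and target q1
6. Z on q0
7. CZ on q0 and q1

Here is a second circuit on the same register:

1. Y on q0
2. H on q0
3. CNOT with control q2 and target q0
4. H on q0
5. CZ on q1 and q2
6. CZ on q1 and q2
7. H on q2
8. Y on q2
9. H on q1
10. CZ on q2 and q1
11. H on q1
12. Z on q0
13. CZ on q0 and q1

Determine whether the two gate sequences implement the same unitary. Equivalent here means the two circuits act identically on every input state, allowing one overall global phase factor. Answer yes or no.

Yes — the two circuits implement the same unitary up to a global phase.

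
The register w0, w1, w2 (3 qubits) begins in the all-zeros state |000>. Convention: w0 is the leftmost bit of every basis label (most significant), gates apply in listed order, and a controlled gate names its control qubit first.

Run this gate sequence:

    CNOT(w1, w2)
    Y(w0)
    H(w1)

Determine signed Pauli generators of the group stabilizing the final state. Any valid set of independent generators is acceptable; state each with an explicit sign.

One valid set of independent stabilizer generators is +IXI, -ZII, +IIZ (any independent generating set of the same group is equally correct).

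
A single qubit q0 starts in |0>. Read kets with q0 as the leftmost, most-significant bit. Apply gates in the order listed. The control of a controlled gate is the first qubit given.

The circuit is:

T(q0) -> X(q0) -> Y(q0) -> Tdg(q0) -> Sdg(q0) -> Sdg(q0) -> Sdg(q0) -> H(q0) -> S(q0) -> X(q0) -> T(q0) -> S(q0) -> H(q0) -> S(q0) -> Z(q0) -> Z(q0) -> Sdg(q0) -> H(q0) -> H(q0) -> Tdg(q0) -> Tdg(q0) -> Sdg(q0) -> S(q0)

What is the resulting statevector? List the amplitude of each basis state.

The final amplitudes are 1/2 + exp(I*pi/4)/2 on |0>, -I/2 + exp(3*I*pi/4)/2 on |1>. Key observation: steps 13-18 multiply out to the identity, so the circuit reduces to the remaining gates.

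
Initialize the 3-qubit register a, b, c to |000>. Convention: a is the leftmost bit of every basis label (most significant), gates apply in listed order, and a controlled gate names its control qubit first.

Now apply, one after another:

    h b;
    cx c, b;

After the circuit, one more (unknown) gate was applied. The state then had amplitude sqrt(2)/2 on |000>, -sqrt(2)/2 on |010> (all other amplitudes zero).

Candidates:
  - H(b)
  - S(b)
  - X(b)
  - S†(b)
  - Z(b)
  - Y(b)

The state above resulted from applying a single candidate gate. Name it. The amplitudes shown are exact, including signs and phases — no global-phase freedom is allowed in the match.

The unique candidate consistent with the amplitudes is Z(b).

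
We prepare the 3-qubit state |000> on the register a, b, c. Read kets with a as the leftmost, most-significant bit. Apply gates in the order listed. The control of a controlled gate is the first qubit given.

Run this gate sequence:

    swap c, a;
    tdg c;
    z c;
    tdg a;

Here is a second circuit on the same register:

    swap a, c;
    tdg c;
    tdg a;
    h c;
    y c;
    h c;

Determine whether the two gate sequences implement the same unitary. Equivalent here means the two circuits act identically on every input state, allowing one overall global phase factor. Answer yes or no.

No: there is an input state on which the two circuits produce genuinely different outputs (not merely differing by a phase).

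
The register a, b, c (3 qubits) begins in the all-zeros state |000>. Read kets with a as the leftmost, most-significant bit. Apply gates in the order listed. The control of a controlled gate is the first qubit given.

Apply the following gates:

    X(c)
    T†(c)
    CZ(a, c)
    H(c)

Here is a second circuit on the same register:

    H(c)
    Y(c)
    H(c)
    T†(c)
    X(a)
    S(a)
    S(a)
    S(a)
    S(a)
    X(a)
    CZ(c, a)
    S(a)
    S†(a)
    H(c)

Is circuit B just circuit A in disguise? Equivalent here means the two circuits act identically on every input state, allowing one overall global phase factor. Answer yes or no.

No, they are not equivalent — no single phase factor reconciles the two unitaries.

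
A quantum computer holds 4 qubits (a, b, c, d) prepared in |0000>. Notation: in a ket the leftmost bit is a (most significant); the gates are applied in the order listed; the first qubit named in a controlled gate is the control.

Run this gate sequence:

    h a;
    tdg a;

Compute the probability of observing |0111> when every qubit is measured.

The probability of measuring |0111> is 0.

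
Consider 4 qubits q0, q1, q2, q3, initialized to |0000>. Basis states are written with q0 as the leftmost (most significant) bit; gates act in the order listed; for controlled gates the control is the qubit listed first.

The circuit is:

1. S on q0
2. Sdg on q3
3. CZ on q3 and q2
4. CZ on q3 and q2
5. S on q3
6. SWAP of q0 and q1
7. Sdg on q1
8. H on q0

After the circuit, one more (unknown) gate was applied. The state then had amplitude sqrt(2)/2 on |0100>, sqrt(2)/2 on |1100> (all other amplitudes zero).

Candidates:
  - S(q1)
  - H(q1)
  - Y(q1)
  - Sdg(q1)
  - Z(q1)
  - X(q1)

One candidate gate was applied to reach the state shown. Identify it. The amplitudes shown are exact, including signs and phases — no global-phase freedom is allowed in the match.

The applied gate was X(q1). Key observation: steps 2-5 multiply out to the identity, so the circuit reduces to the remaining gates.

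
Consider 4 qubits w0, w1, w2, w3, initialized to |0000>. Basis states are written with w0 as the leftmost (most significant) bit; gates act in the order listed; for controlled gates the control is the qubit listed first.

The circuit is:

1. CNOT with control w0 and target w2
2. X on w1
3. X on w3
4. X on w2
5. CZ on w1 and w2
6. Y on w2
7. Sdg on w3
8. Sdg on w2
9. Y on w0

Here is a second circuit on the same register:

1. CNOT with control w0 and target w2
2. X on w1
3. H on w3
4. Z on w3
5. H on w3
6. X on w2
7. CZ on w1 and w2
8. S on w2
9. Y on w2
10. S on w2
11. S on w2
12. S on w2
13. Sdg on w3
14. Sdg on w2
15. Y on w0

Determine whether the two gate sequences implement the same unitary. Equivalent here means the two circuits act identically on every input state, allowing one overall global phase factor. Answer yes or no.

No, they are not equivalent — no single phase factor reconciles the two unitaries.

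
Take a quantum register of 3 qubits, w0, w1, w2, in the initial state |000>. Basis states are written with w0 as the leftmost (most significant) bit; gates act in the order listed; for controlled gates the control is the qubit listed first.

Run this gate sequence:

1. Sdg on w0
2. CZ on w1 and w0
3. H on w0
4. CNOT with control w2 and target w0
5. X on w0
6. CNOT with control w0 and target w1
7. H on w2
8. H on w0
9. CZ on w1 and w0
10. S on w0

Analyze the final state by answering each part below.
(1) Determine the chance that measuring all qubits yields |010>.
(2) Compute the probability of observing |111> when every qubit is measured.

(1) The probability of measuring |010> is 1/8.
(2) Outcome |111> occurs with probability 1/8.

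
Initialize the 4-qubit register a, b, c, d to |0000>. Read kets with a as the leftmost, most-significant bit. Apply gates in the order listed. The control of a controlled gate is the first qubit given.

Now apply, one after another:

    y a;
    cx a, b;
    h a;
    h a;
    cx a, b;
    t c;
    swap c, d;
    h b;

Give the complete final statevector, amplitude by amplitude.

The final amplitudes are sqrt(2)*I/2 on |1000>, sqrt(2)*I/2 on |1100>, and 0 on every other basis state.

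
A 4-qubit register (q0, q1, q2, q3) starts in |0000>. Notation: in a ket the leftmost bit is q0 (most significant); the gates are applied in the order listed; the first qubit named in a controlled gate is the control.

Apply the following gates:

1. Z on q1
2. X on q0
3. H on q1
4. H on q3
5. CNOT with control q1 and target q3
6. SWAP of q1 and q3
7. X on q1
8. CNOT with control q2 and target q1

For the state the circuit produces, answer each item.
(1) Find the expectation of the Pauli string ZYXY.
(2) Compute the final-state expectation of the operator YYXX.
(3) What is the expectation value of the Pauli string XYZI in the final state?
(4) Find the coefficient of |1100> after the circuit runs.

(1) In the final state, ZYXY has expectation 0.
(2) In the final state, YYXX has expectation 0.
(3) In the final state, XYZI has expectation 0.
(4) The amplitude on |1100> is 1/2.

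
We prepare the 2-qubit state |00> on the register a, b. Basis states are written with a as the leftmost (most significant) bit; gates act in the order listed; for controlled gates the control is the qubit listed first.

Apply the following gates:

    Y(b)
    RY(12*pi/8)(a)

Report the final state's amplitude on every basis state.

The resulting statevector has amplitude 0 on |00>, -sqrt(2)*I/2 on |01>, 0 on |10>, sqrt(2)*I/2 on |11>.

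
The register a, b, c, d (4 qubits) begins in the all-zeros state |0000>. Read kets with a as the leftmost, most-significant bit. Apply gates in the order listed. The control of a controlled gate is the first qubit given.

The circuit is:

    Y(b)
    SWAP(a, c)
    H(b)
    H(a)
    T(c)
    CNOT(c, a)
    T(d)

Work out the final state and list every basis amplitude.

After the circuit, the state carries amplitude I/2 on |0000>, -I/2 on |0100>, I/2 on |1000>, -I/2 on |1100>, and 0 on every other basis state.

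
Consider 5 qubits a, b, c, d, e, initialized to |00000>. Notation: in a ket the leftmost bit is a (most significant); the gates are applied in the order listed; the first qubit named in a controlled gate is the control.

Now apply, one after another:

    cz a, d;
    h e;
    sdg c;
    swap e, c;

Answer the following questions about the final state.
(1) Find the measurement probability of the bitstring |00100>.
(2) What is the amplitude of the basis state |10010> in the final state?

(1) The probability of measuring |00100> is 1/2.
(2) The final state's coefficient on |10010> equals 0.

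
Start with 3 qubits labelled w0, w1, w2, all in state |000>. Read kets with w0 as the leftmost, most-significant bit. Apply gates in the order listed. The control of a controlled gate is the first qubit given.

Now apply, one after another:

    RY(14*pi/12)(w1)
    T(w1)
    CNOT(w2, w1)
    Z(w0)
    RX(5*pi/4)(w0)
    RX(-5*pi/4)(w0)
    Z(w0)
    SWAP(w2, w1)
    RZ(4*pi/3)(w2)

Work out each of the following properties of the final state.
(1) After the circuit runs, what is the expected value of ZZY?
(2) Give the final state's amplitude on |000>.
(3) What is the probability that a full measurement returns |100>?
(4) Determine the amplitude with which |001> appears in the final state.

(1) The expectation value of ZZY is sqrt(2)/8 + sqrt(6)/8. Key observation: the block from step 4 through step 7 cancels to the identity and can be dropped.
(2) The amplitude on |000> is (-sqrt(2) + sqrt(6))*exp(I*pi/3)/4.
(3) A full measurement returns |100> with probability 0.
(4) |001> carries amplitude (sqrt(2) + sqrt(6))*exp(11*I*pi/12)/4 in the final state.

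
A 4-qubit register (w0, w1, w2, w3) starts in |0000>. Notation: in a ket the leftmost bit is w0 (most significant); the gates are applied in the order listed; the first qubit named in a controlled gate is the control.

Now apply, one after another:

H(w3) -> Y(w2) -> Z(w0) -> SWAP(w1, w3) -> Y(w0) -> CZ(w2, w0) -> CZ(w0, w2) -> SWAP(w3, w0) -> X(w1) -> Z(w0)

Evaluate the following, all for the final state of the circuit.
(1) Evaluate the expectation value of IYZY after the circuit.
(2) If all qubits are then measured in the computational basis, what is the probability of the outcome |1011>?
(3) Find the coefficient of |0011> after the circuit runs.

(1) In the final state, IYZY has expectation 0.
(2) Outcome |1011> occurs with probability 0.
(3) The amplitude on |0011> is -sqrt(2)/2.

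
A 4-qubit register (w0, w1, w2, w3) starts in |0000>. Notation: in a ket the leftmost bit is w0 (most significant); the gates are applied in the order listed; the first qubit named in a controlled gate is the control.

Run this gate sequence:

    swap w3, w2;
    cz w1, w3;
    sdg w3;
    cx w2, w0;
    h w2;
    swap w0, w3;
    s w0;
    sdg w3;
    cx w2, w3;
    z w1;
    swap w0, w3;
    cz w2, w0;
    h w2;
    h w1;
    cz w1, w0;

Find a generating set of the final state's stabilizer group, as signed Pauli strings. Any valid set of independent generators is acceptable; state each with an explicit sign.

One valid set of independent stabilizer generators is -XZZI, +ZXII, +ZIXI, +IIIZ (any independent generating set of the same group is equally correct).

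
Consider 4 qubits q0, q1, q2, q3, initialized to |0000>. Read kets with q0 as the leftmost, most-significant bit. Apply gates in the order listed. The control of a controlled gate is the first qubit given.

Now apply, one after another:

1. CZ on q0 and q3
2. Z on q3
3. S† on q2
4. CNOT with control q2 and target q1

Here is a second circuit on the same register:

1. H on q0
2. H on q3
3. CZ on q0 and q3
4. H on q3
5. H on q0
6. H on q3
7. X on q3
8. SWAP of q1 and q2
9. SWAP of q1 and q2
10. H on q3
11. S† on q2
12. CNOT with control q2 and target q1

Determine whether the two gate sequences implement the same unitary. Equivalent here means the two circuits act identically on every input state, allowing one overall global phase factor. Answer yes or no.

No: there is an input state on which the two circuits produce genuinely different outputs (not merely differing by a phase).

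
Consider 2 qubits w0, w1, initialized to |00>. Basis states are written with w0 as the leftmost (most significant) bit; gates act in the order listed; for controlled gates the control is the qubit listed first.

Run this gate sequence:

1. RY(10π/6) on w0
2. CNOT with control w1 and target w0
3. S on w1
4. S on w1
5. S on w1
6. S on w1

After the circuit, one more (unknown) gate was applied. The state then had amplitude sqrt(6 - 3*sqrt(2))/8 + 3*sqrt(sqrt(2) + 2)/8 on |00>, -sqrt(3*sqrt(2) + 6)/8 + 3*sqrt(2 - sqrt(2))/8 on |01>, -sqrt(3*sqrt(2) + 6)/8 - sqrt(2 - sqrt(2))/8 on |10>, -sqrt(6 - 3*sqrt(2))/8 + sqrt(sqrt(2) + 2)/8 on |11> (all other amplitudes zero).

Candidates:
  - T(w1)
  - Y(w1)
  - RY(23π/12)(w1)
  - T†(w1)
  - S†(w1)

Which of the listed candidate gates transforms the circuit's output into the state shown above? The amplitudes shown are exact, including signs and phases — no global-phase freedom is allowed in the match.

The applied gate was RY(23π/12)(w1). Key observation: the block from step 3 through step 6 cancels to the identity and can be dropped.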